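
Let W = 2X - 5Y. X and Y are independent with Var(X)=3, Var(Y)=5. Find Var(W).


Independence => Cov(X,Y)=0
Var(2X - 5Y) = 2^2*Var(X) + (-5)^2*Var(Y)
= 4*3 + 25*5 = 137

137


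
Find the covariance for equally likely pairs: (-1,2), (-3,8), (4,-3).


E[X]=0, E[Y]=7/3, E[XY]=-38/3
Cov(X,Y) = E[XY] - E[X]E[Y] = -38/3 - 0*7/3 = -38/3

-38/3


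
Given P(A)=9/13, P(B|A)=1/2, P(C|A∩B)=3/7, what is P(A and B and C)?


P(A∩B∩C) = P(A) * P(B|A) * P(C|A∩B)
= 9/13 * 1/2 * 3/7
= 9/26 * 3/7 = 27/182

27/182


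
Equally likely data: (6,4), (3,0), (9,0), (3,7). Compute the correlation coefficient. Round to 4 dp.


Cov(X,Y) = -3.1875, Var(X) = 6.1875, Var(Y) = 8.6875
rho = Cov/(sqrt(VarX)*sqrt(VarY)) = -0.4348

-0.4348


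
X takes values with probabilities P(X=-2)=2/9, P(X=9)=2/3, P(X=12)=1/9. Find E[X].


E[X] = sum(x * P(x))
= -2*2/9 + 9*2/3 + 12*1/9
= 62/9

62/9


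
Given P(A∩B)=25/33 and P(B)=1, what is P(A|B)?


P(A|B) = P(A∩B)/P(B) = (25/33)/(33/33) = 25/33

25/33


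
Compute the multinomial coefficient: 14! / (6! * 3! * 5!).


14! = 87178291200
Denominator: 6!=720 * 3!=6 * 5!=120
Coefficient = 87178291200 / 518400 = 168168

168168


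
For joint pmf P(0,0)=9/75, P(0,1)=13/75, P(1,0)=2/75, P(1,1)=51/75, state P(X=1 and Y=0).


Read from table: P(X=1, Y=0) = 2/75

2/75


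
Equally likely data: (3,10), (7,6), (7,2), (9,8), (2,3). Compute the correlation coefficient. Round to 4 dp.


Cov(X,Y) = 0.3200, Var(X) = 7.0400, Var(Y) = 8.9600
rho = Cov/(sqrt(VarX)*sqrt(VarY)) = 0.0403

0.0403


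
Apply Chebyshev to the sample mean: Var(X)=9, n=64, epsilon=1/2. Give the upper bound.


Var(Xbar) = Var(X)/n = 9/64
Chebyshev: P(|Xbar-mu| >= 1/2) <= Var(Xbar)/(1/2)^2 = (9/64)/(1/4) = 9/16

9/16


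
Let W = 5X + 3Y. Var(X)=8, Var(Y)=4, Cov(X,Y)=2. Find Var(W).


Var(5X + 3Y) = 5^2*Var(X) + 3^2*Var(Y) + 2*5*3*Cov(X,Y)
= 25*8 + 9*4 + 30*2
= 200 + 36 + 60 = 296

296


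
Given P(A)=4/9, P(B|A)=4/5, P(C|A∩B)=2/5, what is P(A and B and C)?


P(A∩B∩C) = P(A) * P(B|A) * P(C|A∩B)
= 4/9 * 4/5 * 2/5
= 16/45 * 2/5 = 32/225

32/225


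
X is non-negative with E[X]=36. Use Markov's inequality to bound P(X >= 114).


Markov: P(X >= a) <= E[X]/a
P(X >= 114) <= 36/114 = 6/19

6/19


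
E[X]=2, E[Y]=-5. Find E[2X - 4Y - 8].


E[2X - 4Y - 8] = 2*E[X] - 4*E[Y] - 8
= (2)*(2) + (-4)*(-5) + (-8)
= 4 + 20 - 8 = 16

16


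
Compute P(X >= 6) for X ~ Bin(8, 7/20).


P(X>=6) = P(X=6) + P(X=7) + P(X=8)
= 139178767/6400000000 + 10706059/3200000000 + 5764801/25600000000
= 648128341/25600000000

648128341/25600000000


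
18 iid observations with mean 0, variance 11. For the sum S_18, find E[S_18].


E[S_n] = n*E[X_1] = 18*0 = 0

0


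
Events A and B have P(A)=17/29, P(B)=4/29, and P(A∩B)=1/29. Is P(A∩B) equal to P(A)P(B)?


P(A)*P(B) = 17/29*4/29 = 68/841
P(A∩B) = 1/29 != 68/841, so not independent

No, A and B are not independent


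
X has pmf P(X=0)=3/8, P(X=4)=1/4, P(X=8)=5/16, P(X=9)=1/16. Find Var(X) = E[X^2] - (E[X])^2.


E[X] = 65/16, E[X^2] = 465/16
Var(X) = E[X^2] - (E[X])^2 = 465/16 - (65/16)^2 = 3215/256

3215/256


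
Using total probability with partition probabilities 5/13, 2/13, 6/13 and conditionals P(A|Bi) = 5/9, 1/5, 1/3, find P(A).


P(A) = P(A|B1)P(B1) + P(A|B2)P(B2) + P(A|B3)P(B3)
= 5/9*5/13 + 1/5*2/13 + 1/3*6/13
= 25/117 + 2/65 + 2/13 = 233/585

233/585


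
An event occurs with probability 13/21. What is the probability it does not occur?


P(A') = 1 - P(A) = 1 - 13/21 = 8/21

8/21


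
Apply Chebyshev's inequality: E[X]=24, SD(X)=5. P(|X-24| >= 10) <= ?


k = 10/5 = 2
Chebyshev: P(|X-mu| >= k*sigma) <= 1/k^2 = 1/2^2 = 1/4

1/4


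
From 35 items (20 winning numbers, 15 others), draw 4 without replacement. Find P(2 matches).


P(X=2) = C(20,2)*C(15,2) / C(35,4)
= 190*105 / 52360
= 19950/52360 = 285/748

285/748


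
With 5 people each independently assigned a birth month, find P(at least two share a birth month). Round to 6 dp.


P(all different) = prod((12-i)/12 for i=0..4) = 0.381944
P(at least one match) = 1 - 0.381944 = 0.618056

0.618056


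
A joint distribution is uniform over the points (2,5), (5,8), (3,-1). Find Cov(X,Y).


E[X]=10/3, E[Y]=4, E[XY]=47/3
Cov(X,Y) = E[XY] - E[X]E[Y] = 47/3 - 10/3*4 = 7/3

7/3


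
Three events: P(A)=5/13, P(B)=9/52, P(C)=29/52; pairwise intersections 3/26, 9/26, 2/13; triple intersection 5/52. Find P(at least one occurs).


P(A∪B∪C) = P(A)+P(B)+P(C) - P(AB)-P(AC)-P(BC) + P(ABC)
= 5/13+9/52+29/52 - 3/26-9/26-2/13 + 5/52
= 31/52

31/52


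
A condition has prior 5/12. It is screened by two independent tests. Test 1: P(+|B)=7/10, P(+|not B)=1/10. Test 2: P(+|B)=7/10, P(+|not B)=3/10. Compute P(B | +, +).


After test 1: P(+) = 7/10*5/12 + 1/10*7/12 = 7/20
P(B|+) = (7/24)/(7/20) = 5/6
After test 2 (use post1 as new prior): P(+) = 7/10*5/6 + 3/10*1/6 = 19/30
P(B|+,+) = (7/12)/(19/30) = 35/38

35/38


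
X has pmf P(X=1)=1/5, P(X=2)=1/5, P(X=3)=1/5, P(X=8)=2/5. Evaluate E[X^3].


E[X^3] = sum(x^3 * P(x))
= 1*1/5 + 8*1/5 + 27*1/5 + 512*2/5
= 212

212


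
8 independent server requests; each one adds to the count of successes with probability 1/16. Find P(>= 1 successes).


P(at least one) = 1 - P(none)
P(none) = (1 - 1/16)^8 = (15/16)^8 = 2562890625/4294967296
P(at least one) = 1 - 2562890625/4294967296 = 1732076671/4294967296

1732076671/4294967296


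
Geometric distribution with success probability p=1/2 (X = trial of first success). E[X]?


For geometric (trials until first success), E[X] = 1/p = 1/(1/2) = 2

2


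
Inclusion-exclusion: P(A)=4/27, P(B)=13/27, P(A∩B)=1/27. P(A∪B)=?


P(A∪B) = P(A) + P(B) - P(A∩B)
= 4/27 + 13/27 - 1/27 = 16/27

16/27


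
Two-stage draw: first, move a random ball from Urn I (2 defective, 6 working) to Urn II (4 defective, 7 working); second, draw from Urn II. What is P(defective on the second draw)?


P(transfer defective) = 2/8 = 1/4; P(transfer working) = 3/4
If defective transferred: Urn II has 5 defective of 12, so P(defective|defective moved) = 5/12
If working transferred: Urn II has 4 defective of 12, so P(defective|working moved) = 1/3
By total probability: P(defective) = 1/4*5/12 + 3/4*1/3 = 17/48

17/48


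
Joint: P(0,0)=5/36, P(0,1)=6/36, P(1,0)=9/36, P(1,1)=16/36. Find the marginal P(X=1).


P(X=1) = P(1,0)+P(1,1) = 9/36 + 16/36 = 25/36

25/36


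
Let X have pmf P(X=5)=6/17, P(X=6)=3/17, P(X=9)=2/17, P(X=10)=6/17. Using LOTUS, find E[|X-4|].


E[|X-4|] = sum(g(x)*P(x))
= 1*6/17 + 2*3/17 + 5*2/17 + 6*6/17
= 58/17

58/17


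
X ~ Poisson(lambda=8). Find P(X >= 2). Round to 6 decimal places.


P(X>=2) = 1 - P(X<=1) = 1 - (e^(-8)*8^0/0! + e^(-8)*8^1/1!)
≈ 1 - (0.0003354626 + 0.0026837010)
= 1 - 0.0030191636 = 0.9969808364
≈ 0.996981

0.996981


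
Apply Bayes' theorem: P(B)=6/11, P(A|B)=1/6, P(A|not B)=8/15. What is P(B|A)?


P(A) = P(A|B)P(B) + P(A|B')P(B') = 1/6*6/11 + 8/15*5/11 = 1/3
P(B|A) = P(A|B)P(B)/P(A) = (1/11)/(1/3) = 3/11

3/11


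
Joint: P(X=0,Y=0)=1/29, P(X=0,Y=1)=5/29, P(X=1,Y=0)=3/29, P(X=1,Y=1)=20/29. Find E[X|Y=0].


P(Y=0) = 4/29
E[X|Y=0] = (0*1 + 1*3)/4 = 3/4

3/4


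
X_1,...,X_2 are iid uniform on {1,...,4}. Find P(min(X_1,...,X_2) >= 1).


P(min >= 1) = P(all X_i >= 1) = (P(X_1 >= 1))^2
= (4/4)^2 = 1^2 = 1

1


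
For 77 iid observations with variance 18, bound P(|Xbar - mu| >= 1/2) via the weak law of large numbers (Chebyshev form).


Var(Xbar) = Var(X)/n = 18/77
Chebyshev: P(|Xbar-mu| >= 1/2) <= Var(Xbar)/(1/2)^2 = (18/77)/(1/4) = 72/77

72/77


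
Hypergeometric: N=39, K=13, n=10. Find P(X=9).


P(X=9) = C(13,9)*C(26,1) / C(39,10)
= 715*26 / 635745396
= 18590/635745396 = 65/2222886

65/2222886


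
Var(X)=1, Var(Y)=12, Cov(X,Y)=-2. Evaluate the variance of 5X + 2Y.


Var(5X + 2Y) = 5^2*Var(X) + 2^2*Var(Y) + 2*5*2*Cov(X,Y)
= 25*1 + 4*12 + 20*(-2)
= 25 + 48 - 40 = 33

33


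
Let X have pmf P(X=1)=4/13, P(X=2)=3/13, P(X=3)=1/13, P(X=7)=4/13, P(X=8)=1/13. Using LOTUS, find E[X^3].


E[X^3] = sum(g(x)*P(x))
= 1*4/13 + 8*3/13 + 27*1/13 + 343*4/13 + 512*1/13
= 1939/13

1939/13


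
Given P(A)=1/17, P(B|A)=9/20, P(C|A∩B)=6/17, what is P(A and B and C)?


P(A∩B∩C) = P(A) * P(B|A) * P(C|A∩B)
= 1/17 * 9/20 * 6/17
= 9/340 * 6/17 = 27/2890

27/2890


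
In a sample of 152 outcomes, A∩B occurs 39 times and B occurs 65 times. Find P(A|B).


P(A|B) = P(A∩B)/P(B) = (39/152)/(65/152) = 39/65 = 3/5

3/5


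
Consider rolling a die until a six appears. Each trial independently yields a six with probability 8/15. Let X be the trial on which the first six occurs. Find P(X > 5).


P(X > 5) = P(first 5 trials all fail) = (1-p)^5 = (7/15)^5 = 16807/759375

16807/759375


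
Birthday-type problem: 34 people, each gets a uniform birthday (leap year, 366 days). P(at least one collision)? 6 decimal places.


P(all different) = prod((366-i)/366 for i=0..33) = 0.205601
P(at least one match) = 1 - 0.205601 = 0.794399

0.794399


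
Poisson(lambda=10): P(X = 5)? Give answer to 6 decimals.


P(X=5) = e^(-10) * 10^5 / 5!
≈ 0.00004539992976 * 100000 / 120
≈ 0.037833

0.037833


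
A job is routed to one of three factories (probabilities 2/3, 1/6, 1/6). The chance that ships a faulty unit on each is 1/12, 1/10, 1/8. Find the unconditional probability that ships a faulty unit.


P(A) = P(A|B1)P(B1) + P(A|B2)P(B2) + P(A|B3)P(B3)
= 1/12*2/3 + 1/10*1/6 + 1/8*1/6
= 1/18 + 1/60 + 1/48 = 67/720

67/720


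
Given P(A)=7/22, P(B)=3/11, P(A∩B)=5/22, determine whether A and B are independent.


P(A)*P(B) = 7/22*3/11 = 21/242
P(A∩B) = 5/22 != 21/242, so not independent

No, A and B are not independent


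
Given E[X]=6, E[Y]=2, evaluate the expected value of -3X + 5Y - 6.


E[-3X + 5Y - 6] = -3*E[X] + 5*E[Y] - 6
= (-3)*(6) + (5)*(2) + (-6)
= -18 + 10 - 6 = -14

-14


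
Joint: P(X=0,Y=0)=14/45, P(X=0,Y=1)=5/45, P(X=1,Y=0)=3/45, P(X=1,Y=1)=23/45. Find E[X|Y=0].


P(Y=0) = 17/45
E[X|Y=0] = (0*14 + 1*3)/17 = 3/17

3/17


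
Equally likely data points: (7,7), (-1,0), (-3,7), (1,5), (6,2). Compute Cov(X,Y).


E[X]=2, E[Y]=21/5, E[XY]=9
Cov(X,Y) = E[XY] - E[X]E[Y] = 9 - 2*21/5 = 3/5

3/5


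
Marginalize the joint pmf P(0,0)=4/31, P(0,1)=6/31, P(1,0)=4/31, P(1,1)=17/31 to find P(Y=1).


P(Y=1) = P(0,1)+P(1,1) = 6/31 + 17/31 = 23/31

23/31


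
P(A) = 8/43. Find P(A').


P(A') = 1 - P(A) = 1 - 8/43 = 35/43

35/43


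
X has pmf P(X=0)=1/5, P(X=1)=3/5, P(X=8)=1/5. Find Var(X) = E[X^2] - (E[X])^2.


E[X] = 11/5, E[X^2] = 67/5
Var(X) = E[X^2] - (E[X])^2 = 67/5 - (11/5)^2 = 214/25

214/25


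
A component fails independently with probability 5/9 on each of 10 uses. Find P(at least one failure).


P(at least one) = 1 - P(none)
P(none) = (1 - 5/9)^10 = (4/9)^10 = 1048576/3486784401
P(at least one) = 1 - 1048576/3486784401 = 3485735825/3486784401

3485735825/3486784401


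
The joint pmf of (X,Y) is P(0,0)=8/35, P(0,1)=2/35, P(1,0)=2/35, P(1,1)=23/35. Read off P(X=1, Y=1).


Read from table: P(X=1, Y=1) = 23/35

23/35


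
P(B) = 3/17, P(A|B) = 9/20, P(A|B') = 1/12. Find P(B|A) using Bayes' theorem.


P(A) = P(A|B)P(B) + P(A|B')P(B') = 9/20*3/17 + 1/12*14/17 = 151/1020
P(B|A) = P(A|B)P(B)/P(A) = (27/340)/(151/1020) = 81/151

81/151


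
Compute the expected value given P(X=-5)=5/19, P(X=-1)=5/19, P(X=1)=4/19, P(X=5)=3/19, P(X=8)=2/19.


E[X] = sum(x * P(x))
= -5*5/19 - 1*5/19 + 1*4/19 + 5*3/19 + 8*2/19
= 5/19

5/19


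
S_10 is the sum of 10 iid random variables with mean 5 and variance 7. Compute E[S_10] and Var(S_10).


E[S_n] = n*mu = 10*5 = 50
Var(S_n) = n*sigma^2 = 10*7 = 70

E[S_10]=50, Var(S_10)=70


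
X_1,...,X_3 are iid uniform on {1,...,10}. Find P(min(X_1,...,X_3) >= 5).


P(min >= 5) = P(all X_i >= 5) = (P(X_1 >= 5))^3
= (6/10)^3 = (3/5)^3 = 27/125

27/125


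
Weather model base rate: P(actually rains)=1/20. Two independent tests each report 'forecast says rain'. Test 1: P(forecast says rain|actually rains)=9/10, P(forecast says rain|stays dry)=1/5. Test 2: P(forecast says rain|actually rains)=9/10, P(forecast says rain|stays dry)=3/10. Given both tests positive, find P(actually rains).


After test 1: P(+) = 9/10*1/20 + 1/5*19/20 = 47/200
P(B|+) = (9/200)/(47/200) = 9/47
After test 2 (use post1 as new prior): P(+) = 9/10*9/47 + 3/10*38/47 = 39/94
P(B|+,+) = (81/470)/(39/94) = 27/65

27/65


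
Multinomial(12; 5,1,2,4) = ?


12! = 479001600
Denominator: 5!=120 * 1!=1 * 2!=2 * 4!=24
Coefficient = 479001600 / 5760 = 83160

83160


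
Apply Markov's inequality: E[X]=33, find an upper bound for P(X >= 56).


Markov: P(X >= a) <= E[X]/a
P(X >= 56) <= 33/56

33/56


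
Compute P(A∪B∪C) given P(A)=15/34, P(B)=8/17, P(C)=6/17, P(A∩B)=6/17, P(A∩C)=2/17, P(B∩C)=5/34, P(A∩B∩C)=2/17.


P(A∪B∪C) = P(A)+P(B)+P(C) - P(AB)-P(AC)-P(BC) + P(ABC)
= 15/34+8/17+6/17 - 6/17-2/17-5/34 + 2/17
= 13/17

13/17


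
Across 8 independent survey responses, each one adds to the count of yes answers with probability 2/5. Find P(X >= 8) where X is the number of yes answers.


P(X>=8) = P(X=8)
= 256/390625
= 256/390625

256/390625


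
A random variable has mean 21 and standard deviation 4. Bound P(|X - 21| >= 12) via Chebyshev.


k = 12/4 = 3
Chebyshev: P(|X-mu| >= k*sigma) <= 1/k^2 = 1/3^2 = 1/9

1/9


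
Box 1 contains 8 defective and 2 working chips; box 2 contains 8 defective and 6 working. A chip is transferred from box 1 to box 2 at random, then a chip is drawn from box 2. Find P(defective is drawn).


P(transfer defective) = 8/10 = 4/5; P(transfer working) = 1/5
If defective transferred: Urn II has 9 defective of 15, so P(defective|defective moved) = 3/5
If working transferred: Urn II has 8 defective of 15, so P(defective|working moved) = 8/15
By total probability: P(defective) = 4/5*3/5 + 1/5*8/15 = 44/75

44/75


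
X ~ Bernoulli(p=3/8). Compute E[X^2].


For Bernoulli: X in {0,1}
E[X^2] = 0^2*(1-3/8) + 1^2*3/8 = 3/8

3/8


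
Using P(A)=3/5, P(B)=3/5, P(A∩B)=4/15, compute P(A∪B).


P(A∪B) = P(A) + P(B) - P(A∩B)
= 3/5 + 3/5 - 4/15 = 14/15

14/15


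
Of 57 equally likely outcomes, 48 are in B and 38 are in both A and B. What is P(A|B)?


P(A|B) = P(A∩B)/P(B) = (38/57)/(48/57) = 38/48 = 19/24

19/24


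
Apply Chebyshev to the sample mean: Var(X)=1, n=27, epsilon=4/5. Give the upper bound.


Var(Xbar) = Var(X)/n = 1/27
Chebyshev: P(|Xbar-mu| >= 4/5) <= Var(Xbar)/(4/5)^2 = (1/27)/(16/25) = 25/432

25/432


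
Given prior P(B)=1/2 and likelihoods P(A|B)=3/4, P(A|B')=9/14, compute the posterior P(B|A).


P(A) = P(A|B)P(B) + P(A|B')P(B') = 3/4*1/2 + 9/14*1/2 = 39/56
P(B|A) = P(A|B)P(B)/P(A) = (3/8)/(39/56) = 7/13

7/13


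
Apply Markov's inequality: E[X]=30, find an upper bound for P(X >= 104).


Markov: P(X >= a) <= E[X]/a
P(X >= 104) <= 30/104 = 15/52

15/52


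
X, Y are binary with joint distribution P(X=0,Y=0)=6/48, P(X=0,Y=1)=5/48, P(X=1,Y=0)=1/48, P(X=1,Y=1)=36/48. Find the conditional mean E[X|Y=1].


P(Y=1) = 41/48
E[X|Y=1] = (0*5 + 1*36)/41 = 36/41

36/41


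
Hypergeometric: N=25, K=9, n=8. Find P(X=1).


P(X=1) = C(9,1)*C(16,7) / C(25,8)
= 9*11440 / 1081575
= 102960/1081575 = 208/2185

208/2185


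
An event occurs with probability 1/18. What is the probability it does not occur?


P(A') = 1 - P(A) = 1 - 1/18 = 17/18

17/18


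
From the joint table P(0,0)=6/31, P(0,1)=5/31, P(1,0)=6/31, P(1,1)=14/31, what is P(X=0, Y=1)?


Read from table: P(X=0, Y=1) = 5/31

5/31


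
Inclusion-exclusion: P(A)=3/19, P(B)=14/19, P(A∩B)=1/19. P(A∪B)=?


P(A∪B) = P(A) + P(B) - P(A∩B)
= 3/19 + 14/19 - 1/19 = 16/19

16/19


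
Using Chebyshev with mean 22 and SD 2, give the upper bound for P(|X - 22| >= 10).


k = 10/2 = 5
Chebyshev: P(|X-mu| >= k*sigma) <= 1/k^2 = 1/5^2 = 1/25

1/25


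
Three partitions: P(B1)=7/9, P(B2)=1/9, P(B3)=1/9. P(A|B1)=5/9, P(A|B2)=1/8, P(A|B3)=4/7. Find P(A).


P(A) = P(A|B1)P(B1) + P(A|B2)P(B2) + P(A|B3)P(B3)
= 5/9*7/9 + 1/8*1/9 + 4/7*1/9
= 35/81 + 1/72 + 4/63 = 2311/4536

2311/4536


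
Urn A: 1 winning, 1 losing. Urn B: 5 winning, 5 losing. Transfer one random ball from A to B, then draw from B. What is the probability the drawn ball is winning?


P(transfer winning) = 1/2; P(transfer losing) = 1/2
If winning transferred: Urn II has 6 winning of 11, so P(winning|winning moved) = 6/11
If losing transferred: Urn II has 5 winning of 11, so P(winning|losing moved) = 5/11
By total probability: P(winning) = 1/2*6/11 + 1/2*5/11 = 1/2

1/2


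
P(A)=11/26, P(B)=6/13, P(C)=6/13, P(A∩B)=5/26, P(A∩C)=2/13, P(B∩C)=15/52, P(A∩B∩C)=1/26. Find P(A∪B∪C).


P(A∪B∪C) = P(A)+P(B)+P(C) - P(AB)-P(AC)-P(BC) + P(ABC)
= 11/26+6/13+6/13 - 5/26-2/13-15/52 + 1/26
= 3/4

3/4


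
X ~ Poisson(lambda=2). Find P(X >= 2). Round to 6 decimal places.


P(X>=2) = 1 - P(X<=1) = 1 - (e^(-2)*2^0/0! + e^(-2)*2^1/1!)
≈ 1 - (0.1353352832 + 0.2706705665)
= 1 - 0.4060058497 = 0.5939941503
≈ 0.593994

0.593994


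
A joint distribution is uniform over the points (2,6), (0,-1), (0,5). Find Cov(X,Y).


E[X]=2/3, E[Y]=10/3, E[XY]=4
Cov(X,Y) = E[XY] - E[X]E[Y] = 4 - 2/3*10/3 = 16/9

16/9


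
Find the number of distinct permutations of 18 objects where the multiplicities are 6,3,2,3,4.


18! = 6402373705728000
Denominator: 6!=720 * 3!=6 * 2!=2 * 3!=6 * 4!=24
Coefficient = 6402373705728000 / 1244160 = 5145940800

5145940800


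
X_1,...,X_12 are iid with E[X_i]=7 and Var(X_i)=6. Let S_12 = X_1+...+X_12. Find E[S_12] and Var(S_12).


E[S_n] = n*mu = 12*7 = 84
Var(S_n) = n*sigma^2 = 12*6 = 72

E[S_12]=84, Var(S_12)=72


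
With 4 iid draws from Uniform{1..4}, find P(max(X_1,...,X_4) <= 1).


P(max <= 1) = P(all X_i <= 1) = (P(X_1 <= 1))^4
= (1/4)^4 = 1/256

1/256


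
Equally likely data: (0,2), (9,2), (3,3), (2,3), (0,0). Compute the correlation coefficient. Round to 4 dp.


Cov(X,Y) = 1.0000, Var(X) = 10.9600, Var(Y) = 1.2000
rho = Cov/(sqrt(VarX)*sqrt(VarY)) = 0.2757

0.2757


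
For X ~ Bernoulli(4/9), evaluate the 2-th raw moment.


For Bernoulli: X in {0,1}
E[X^2] = 0^2*(1-4/9) + 1^2*4/9 = 4/9

4/9


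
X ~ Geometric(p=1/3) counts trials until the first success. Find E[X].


For geometric (trials until first success), E[X] = 1/p = 1/(1/3) = 3

3


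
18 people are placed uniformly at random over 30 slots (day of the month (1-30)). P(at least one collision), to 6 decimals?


P(all different) = prod((30-i)/30 for i=0..17) = 0.001429
P(at least one match) = 1 - 0.001429 = 0.998571

0.998571


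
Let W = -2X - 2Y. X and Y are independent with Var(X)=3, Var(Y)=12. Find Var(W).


Independence => Cov(X,Y)=0
Var(-2X - 2Y) = (-2)^2*Var(X) + (-2)^2*Var(Y)
= 4*3 + 4*12 = 60

60


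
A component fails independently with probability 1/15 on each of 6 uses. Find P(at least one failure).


P(at least one) = 1 - P(none)
P(none) = (1 - 1/15)^6 = (14/15)^6 = 7529536/11390625
P(at least one) = 1 - 7529536/11390625 = 3861089/11390625

3861089/11390625


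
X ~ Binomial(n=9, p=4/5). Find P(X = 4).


P(X=4) = C(9,4) * p^4 * (1-p)^5
= 126 * 256/625 * 1/3125
= 32256/1953125

32256/1953125


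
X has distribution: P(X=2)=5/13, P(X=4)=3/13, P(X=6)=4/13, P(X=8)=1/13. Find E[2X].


E[2X] = sum(g(x)*P(x))
= 4*5/13 + 8*3/13 + 12*4/13 + 16*1/13
= 108/13

108/13


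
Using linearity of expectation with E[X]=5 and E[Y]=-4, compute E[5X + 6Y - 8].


E[5X + 6Y - 8] = 5*E[X] + 6*E[Y] - 8
= (5)*(5) + (6)*(-4) + (-8)
= 25 - 24 - 8 = -7

-7


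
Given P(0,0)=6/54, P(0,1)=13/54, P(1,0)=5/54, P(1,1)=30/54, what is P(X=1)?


P(X=1) = P(1,0)+P(1,1) = 5/54 + 30/54 = 35/54

35/54


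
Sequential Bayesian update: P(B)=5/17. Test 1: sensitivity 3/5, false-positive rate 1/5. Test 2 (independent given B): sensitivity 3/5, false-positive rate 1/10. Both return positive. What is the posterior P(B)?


After test 1: P(+) = 3/5*5/17 + 1/5*12/17 = 27/85
P(B|+) = (3/17)/(27/85) = 5/9
After test 2 (use post1 as new prior): P(+) = 3/5*5/9 + 1/10*4/9 = 17/45
P(B|+,+) = (1/3)/(17/45) = 15/17

15/17


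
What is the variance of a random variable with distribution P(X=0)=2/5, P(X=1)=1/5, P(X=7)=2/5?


E[X] = 3, E[X^2] = 99/5
Var(X) = E[X^2] - (E[X])^2 = 99/5 - (3)^2 = 54/5

54/5


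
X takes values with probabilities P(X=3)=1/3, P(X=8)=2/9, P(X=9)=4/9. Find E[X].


E[X] = sum(x * P(x))
= 3*1/3 + 8*2/9 + 9*4/9
= 61/9

61/9


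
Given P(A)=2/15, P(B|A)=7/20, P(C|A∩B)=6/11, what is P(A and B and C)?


P(A∩B∩C) = P(A) * P(B|A) * P(C|A∩B)
= 2/15 * 7/20 * 6/11
= 7/150 * 6/11 = 7/275

7/275


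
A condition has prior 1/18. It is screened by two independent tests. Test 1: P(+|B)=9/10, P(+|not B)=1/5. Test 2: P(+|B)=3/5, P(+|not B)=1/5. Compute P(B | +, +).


After test 1: P(+) = 9/10*1/18 + 1/5*17/18 = 43/180
P(B|+) = (1/20)/(43/180) = 9/43
After test 2 (use post1 as new prior): P(+) = 3/5*9/43 + 1/5*34/43 = 61/215
P(B|+,+) = (27/215)/(61/215) = 27/61

27/61


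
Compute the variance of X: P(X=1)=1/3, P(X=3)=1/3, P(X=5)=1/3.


E[X] = 3, E[X^2] = 35/3
Var(X) = E[X^2] - (E[X])^2 = 35/3 - (3)^2 = 8/3

8/3


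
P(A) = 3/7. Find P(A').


P(A') = 1 - P(A) = 1 - 3/7 = 4/7

4/7


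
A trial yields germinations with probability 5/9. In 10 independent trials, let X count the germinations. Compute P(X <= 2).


P(X<=2) = P(X=0) + P(X=1) + P(X=2)
= 1048576/3486784401 + 13107200/3486784401 + 8192000/387420489
= 9764864/387420489

9764864/387420489


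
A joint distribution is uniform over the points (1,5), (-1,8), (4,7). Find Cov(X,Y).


E[X]=4/3, E[Y]=20/3, E[XY]=25/3
Cov(X,Y) = E[XY] - E[X]E[Y] = 25/3 - 4/3*20/3 = -5/9

-5/9


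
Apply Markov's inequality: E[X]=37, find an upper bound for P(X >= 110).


Markov: P(X >= a) <= E[X]/a
P(X >= 110) <= 37/110

37/110


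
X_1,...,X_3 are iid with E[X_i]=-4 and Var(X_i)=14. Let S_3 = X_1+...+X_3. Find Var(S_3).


By independence, Var(S_n) = n*Var(X_1) = 3*14 = 42

42


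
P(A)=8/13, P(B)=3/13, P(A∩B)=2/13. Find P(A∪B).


P(A∪B) = P(A) + P(B) - P(A∩B)
= 8/13 + 3/13 - 2/13 = 9/13

9/13


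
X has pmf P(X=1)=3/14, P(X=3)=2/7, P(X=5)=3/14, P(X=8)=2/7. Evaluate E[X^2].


E[X^2] = sum(x^2 * P(x))
= 1*3/14 + 9*2/7 + 25*3/14 + 64*2/7
= 185/7

185/7


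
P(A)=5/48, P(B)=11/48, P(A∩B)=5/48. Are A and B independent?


P(A)*P(B) = 5/48*11/48 = 55/2304
P(A∩B) = 5/48 != 55/2304, so not independent

No, A and B are not independent


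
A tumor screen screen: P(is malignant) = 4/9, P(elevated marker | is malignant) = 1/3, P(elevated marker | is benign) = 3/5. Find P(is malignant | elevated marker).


P(A) = P(A|B)P(B) + P(A|B')P(B') = 1/3*4/9 + 3/5*5/9 = 13/27
P(B|A) = P(A|B)P(B)/P(A) = (4/27)/(13/27) = 4/13

4/13


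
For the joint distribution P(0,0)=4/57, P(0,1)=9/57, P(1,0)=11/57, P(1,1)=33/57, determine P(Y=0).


P(Y=0) = P(0,0)+P(1,0) = 4/57 + 11/57 = 15/57 = 5/19

5/19


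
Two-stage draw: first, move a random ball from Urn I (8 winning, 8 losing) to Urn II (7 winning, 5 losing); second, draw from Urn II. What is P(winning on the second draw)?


P(transfer winning) = 8/16 = 1/2; P(transfer losing) = 1/2
If winning transferred: Urn II has 8 winning of 13, so P(winning|winning moved) = 8/13
If losing transferred: Urn II has 7 winning of 13, so P(winning|losing moved) = 7/13
By total probability: P(winning) = 1/2*8/13 + 1/2*7/13 = 15/26

15/26


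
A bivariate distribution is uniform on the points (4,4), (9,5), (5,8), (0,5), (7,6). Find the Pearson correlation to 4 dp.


Cov(X,Y) = 0.6000, Var(X) = 9.2000, Var(Y) = 1.8400
rho = Cov/(sqrt(VarX)*sqrt(VarY)) = 0.1458

0.1458


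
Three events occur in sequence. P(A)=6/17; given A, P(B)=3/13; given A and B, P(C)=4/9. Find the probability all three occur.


P(A∩B∩C) = P(A) * P(B|A) * P(C|A∩B)
= 6/17 * 3/13 * 4/9
= 18/221 * 4/9 = 8/221

8/221


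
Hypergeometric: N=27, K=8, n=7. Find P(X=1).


P(X=1) = C(8,1)*C(19,6) / C(27,7)
= 8*27132 / 888030
= 217056/888030 = 36176/148005

36176/148005


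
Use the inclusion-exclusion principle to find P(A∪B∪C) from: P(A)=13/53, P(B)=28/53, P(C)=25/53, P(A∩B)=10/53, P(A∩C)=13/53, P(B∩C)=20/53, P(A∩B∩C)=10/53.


P(A∪B∪C) = P(A)+P(B)+P(C) - P(AB)-P(AC)-P(BC) + P(ABC)
= 13/53+28/53+25/53 - 10/53-13/53-20/53 + 10/53
= 33/53

33/53


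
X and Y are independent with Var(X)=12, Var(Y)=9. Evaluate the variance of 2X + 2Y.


Independence => Cov(X,Y)=0
Var(2X + 2Y) = 2^2*Var(X) + 2^2*Var(Y)
= 4*12 + 4*9 = 84

84


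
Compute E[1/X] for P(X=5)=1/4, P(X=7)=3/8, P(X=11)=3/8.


E[1/X] = sum(g(x)*P(x))
= 1/5*1/4 + 1/7*3/8 + 1/11*3/8
= 53/385

53/385


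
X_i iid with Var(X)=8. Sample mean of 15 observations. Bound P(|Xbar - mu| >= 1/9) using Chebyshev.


Var(Xbar) = Var(X)/n = 8/15
Chebyshev: P(|Xbar-mu| >= 1/9) <= Var(Xbar)/(1/9)^2 = (8/15)/(1/81) = 216/5
Bound exceeds 1, so trivial bound: 1

1


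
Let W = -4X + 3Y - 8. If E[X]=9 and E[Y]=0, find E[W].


E[-4X + 3Y - 8] = -4*E[X] + 3*E[Y] - 8
= (-4)*(9) + (3)*(0) + (-8)
= -36 + 0 - 8 = -44

-44


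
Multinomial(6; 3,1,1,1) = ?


6! = 720
Denominator: 3!=6 * 1!=1 * 1!=1 * 1!=1
Coefficient = 720 / 6 = 120

120


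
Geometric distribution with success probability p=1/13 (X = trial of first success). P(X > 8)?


P(X > 8) = P(first 8 trials all fail) = (1-p)^8 = (12/13)^8 = 429981696/815730721

429981696/815730721


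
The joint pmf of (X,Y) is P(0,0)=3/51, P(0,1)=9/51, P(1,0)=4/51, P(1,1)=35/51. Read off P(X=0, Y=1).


Read from table: P(X=0, Y=1) = 9/51 = 3/17

3/17


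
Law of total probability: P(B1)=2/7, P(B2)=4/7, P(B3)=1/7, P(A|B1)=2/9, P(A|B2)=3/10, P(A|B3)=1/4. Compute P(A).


P(A) = P(A|B1)P(B1) + P(A|B2)P(B2) + P(A|B3)P(B3)
= 2/9*2/7 + 3/10*4/7 + 1/4*1/7
= 4/63 + 6/35 + 1/28 = 341/1260

341/1260


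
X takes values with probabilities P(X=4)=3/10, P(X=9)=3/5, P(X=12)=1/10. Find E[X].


E[X] = sum(x * P(x))
= 4*3/10 + 9*3/5 + 12*1/10
= 39/5

39/5


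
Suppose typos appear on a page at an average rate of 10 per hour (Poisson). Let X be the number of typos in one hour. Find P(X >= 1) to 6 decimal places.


P(X>=1) = 1 - P(X<=0) = 1 - (e^(-10)*10^0/0!)
≈ 1 - 0.0000453999 = 0.9999546001
≈ 0.999955

0.999955


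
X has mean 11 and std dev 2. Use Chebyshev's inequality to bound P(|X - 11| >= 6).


k = 6/2 = 3
Chebyshev: P(|X-mu| >= k*sigma) <= 1/k^2 = 1/3^2 = 1/9

1/9


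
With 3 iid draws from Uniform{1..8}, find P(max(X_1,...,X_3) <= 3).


P(max <= 3) = P(all X_i <= 3) = (P(X_1 <= 3))^3
= (3/8)^3 = 27/512

27/512


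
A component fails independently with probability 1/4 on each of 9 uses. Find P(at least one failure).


P(at least one) = 1 - P(none)
P(none) = (1 - 1/4)^9 = (3/4)^9 = 19683/262144
P(at least one) = 1 - 19683/262144 = 242461/262144

242461/262144


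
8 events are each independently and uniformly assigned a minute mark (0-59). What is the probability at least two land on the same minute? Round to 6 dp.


P(all different) = prod((60-i)/60 for i=0..7) = 0.614209
P(at least one match) = 1 - 0.614209 = 0.385791

0.385791


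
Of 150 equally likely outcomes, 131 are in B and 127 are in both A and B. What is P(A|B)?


P(A|B) = P(A∩B)/P(B) = (127/150)/(131/150) = 127/131

127/131


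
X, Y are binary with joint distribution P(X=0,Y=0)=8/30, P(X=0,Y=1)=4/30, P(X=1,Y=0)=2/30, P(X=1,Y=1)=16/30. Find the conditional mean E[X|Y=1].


P(Y=1) = 20/30
E[X|Y=1] = (0*4 + 1*16)/20 = 16/20 = 4/5

4/5


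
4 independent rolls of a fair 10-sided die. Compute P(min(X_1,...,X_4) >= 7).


P(min >= 7) = P(all X_i >= 7) = (P(X_1 >= 7))^4
= (4/10)^4 = (2/5)^4 = 16/625

16/625


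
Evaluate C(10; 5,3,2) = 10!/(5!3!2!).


10! = 3628800
Denominator: 5!=120 * 3!=6 * 2!=2
Coefficient = 3628800 / 1440 = 2520

2520


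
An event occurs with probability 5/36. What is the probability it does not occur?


P(A') = 1 - P(A) = 1 - 5/36 = 31/36

31/36


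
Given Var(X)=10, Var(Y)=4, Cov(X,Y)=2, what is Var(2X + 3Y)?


Var(2X + 3Y) = 2^2*Var(X) + 3^2*Var(Y) + 2*2*3*Cov(X,Y)
= 4*10 + 9*4 + 12*2
= 40 + 36 + 24 = 100

100


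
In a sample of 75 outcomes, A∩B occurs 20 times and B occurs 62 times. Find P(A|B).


P(A|B) = P(A∩B)/P(B) = (20/75)/(62/75) = 20/62 = 10/31

10/31


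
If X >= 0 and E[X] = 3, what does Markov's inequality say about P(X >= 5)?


Markov: P(X >= a) <= E[X]/a
P(X >= 5) <= 3/5

3/5


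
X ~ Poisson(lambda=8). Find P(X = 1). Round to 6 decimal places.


P(X=1) = e^(-8) * 8^1 / 1!
≈ 0.0003354626279 * 8 / 1
≈ 0.002684

0.002684


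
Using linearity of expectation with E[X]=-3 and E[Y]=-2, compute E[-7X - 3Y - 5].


E[-7X - 3Y - 5] = -7*E[X] - 3*E[Y] - 5
= (-7)*(-3) + (-3)*(-2) + (-5)
= 21 + 6 - 5 = 22

22


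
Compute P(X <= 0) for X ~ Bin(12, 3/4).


P(X<=0) = P(X=0)
= 1/16777216
= 1/16777216

1/16777216


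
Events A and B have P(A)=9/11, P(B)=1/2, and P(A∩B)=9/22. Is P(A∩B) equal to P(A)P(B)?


P(A)*P(B) = 9/11*1/2 = 9/22
P(A∩B) = 9/22, which equals P(A)P(B), so independent

Yes, A and B are independent


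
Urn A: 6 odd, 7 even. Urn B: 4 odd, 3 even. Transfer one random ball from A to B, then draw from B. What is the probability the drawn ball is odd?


P(transfer odd) = 6/13; P(transfer even) = 7/13
If odd transferred: Urn II has 5 odd of 8, so P(odd|odd moved) = 5/8
If even transferred: Urn II has 4 odd of 8, so P(odd|even moved) = 1/2
By total probability: P(odd) = 6/13*5/8 + 7/13*1/2 = 29/52

29/52


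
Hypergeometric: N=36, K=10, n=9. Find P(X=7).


P(X=7) = C(10,7)*C(26,2) / C(36,9)
= 120*325 / 94143280
= 39000/94143280 = 975/2353582

975/2353582


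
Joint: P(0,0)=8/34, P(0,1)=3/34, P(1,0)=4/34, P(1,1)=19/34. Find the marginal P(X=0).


P(X=0) = P(0,0)+P(0,1) = 8/34 + 3/34 = 11/34

11/34


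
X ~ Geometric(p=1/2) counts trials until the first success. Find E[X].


For geometric (trials until first success), E[X] = 1/p = 1/(1/2) = 2

2


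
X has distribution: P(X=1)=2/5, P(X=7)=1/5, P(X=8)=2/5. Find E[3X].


E[3X] = sum(g(x)*P(x))
= 3*2/5 + 21*1/5 + 24*2/5
= 15

15


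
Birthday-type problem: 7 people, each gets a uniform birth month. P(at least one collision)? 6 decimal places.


P(all different) = prod((12-i)/12 for i=0..6) = 0.111400
P(at least one match) = 1 - 0.111400 = 0.888600

0.888600


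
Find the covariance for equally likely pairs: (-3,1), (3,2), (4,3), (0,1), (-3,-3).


E[X]=1/5, E[Y]=4/5, E[XY]=24/5
Cov(X,Y) = E[XY] - E[X]E[Y] = 24/5 - 1/5*4/5 = 116/25

116/25


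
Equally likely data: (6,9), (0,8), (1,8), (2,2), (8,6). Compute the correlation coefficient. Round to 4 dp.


Cov(X,Y) = 0.3600, Var(X) = 9.4400, Var(Y) = 6.2400
rho = Cov/(sqrt(VarX)*sqrt(VarY)) = 0.0469

0.0469


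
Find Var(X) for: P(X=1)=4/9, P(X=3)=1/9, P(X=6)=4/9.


E[X] = 31/9, E[X^2] = 157/9
Var(X) = E[X^2] - (E[X])^2 = 157/9 - (31/9)^2 = 452/81

452/81


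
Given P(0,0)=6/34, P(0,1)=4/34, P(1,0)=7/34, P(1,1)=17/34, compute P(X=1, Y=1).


Read from table: P(X=1, Y=1) = 17/34 = 1/2

1/2


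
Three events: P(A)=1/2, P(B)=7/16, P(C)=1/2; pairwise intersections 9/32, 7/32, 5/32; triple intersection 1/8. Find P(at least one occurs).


P(A∪B∪C) = P(A)+P(B)+P(C) - P(AB)-P(AC)-P(BC) + P(ABC)
= 1/2+7/16+1/2 - 9/32-7/32-5/32 + 1/8
= 29/32

29/32


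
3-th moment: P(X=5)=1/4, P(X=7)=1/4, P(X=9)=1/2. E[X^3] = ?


E[X^3] = sum(x^3 * P(x))
= 125*1/4 + 343*1/4 + 729*1/2
= 963/2

963/2


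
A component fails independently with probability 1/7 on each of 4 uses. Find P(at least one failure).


P(at least one) = 1 - P(none)
P(none) = (1 - 1/7)^4 = (6/7)^4 = 1296/2401
P(at least one) = 1 - 1296/2401 = 1105/2401

1105/2401


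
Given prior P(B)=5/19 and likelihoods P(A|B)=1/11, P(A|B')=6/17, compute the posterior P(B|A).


P(A) = P(A|B)P(B) + P(A|B')P(B') = 1/11*5/19 + 6/17*14/19 = 1009/3553
P(B|A) = P(A|B)P(B)/P(A) = (5/209)/(1009/3553) = 85/1009

85/1009


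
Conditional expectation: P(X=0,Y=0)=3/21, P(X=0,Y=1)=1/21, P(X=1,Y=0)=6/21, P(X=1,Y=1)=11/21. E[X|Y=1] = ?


P(Y=1) = 12/21
E[X|Y=1] = (0*1 + 1*11)/12 = 11/12

11/12


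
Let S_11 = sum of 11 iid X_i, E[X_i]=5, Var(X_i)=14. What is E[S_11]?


E[S_n] = n*E[X_1] = 11*5 = 55

55


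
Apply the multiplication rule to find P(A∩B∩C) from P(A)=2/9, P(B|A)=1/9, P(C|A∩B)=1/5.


P(A∩B∩C) = P(A) * P(B|A) * P(C|A∩B)
= 2/9 * 1/9 * 1/5
= 2/81 * 1/5 = 2/405

2/405


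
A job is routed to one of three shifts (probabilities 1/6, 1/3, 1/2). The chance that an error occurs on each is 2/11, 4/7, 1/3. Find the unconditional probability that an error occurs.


P(A) = P(A|B1)P(B1) + P(A|B2)P(B2) + P(A|B3)P(B3)
= 2/11*1/6 + 4/7*1/3 + 1/3*1/2
= 1/33 + 4/21 + 1/6 = 179/462

179/462


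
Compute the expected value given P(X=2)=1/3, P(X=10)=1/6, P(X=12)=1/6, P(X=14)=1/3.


E[X] = sum(x * P(x))
= 2*1/3 + 10*1/6 + 12*1/6 + 14*1/3
= 9

9


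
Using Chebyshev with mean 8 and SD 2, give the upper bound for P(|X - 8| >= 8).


k = 8/2 = 4
Chebyshev: P(|X-mu| >= k*sigma) <= 1/k^2 = 1/4^2 = 1/16

1/16


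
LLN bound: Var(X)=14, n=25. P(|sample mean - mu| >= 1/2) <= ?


Var(Xbar) = Var(X)/n = 14/25
Chebyshev: P(|Xbar-mu| >= 1/2) <= Var(Xbar)/(1/2)^2 = (14/25)/(1/4) = 56/25
Bound exceeds 1, so trivial bound: 1

1


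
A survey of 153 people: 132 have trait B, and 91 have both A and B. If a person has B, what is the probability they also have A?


P(A|B) = P(A∩B)/P(B) = (91/153)/(132/153) = 91/132

91/132


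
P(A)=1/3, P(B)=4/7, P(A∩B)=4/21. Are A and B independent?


P(A)*P(B) = 1/3*4/7 = 4/21
P(A∩B) = 4/21, which equals P(A)P(B), so independent

Yes, A and B are independent


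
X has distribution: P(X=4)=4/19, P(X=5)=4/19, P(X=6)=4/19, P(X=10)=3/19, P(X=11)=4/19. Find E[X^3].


E[X^3] = sum(g(x)*P(x))
= 64*4/19 + 125*4/19 + 216*4/19 + 1000*3/19 + 1331*4/19
= 9944/19

9944/19


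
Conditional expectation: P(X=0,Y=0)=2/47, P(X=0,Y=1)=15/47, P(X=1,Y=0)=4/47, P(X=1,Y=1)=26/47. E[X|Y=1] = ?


P(Y=1) = 41/47
E[X|Y=1] = (0*15 + 1*26)/41 = 26/41

26/41


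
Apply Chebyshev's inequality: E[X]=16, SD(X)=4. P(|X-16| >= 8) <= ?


k = 8/4 = 2
Chebyshev: P(|X-mu| >= k*sigma) <= 1/k^2 = 1/2^2 = 1/4

1/4


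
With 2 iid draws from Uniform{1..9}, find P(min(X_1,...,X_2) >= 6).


P(min >= 6) = P(all X_i >= 6) = (P(X_1 >= 6))^2
= (4/9)^2 = 16/81

16/81


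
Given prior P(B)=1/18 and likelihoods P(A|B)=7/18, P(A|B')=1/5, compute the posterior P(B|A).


P(A) = P(A|B)P(B) + P(A|B')P(B') = 7/18*1/18 + 1/5*17/18 = 341/1620
P(B|A) = P(A|B)P(B)/P(A) = (7/324)/(341/1620) = 35/341

35/341


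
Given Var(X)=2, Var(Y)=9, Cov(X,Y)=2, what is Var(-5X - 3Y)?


Var(-5X - 3Y) = (-5)^2*Var(X) + (-3)^2*Var(Y) + 2*(-5)*(-3)*Cov(X,Y)
= 25*2 + 9*9 + 30*2
= 50 + 81 + 60 = 191

191


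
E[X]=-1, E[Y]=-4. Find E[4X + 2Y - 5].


E[4X + 2Y - 5] = 4*E[X] + 2*E[Y] - 5
= (4)*(-1) + (2)*(-4) + (-5)
= -4 - 8 - 5 = -17

-17


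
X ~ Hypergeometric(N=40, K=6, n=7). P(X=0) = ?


P(X=0) = C(6,0)*C(34,7) / C(40,7)
= 1*5379616 / 18643560
= 5379616/18643560 = 39556/137085

39556/137085


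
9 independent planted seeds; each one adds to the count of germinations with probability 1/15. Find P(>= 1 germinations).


P(at least one) = 1 - P(none)
P(none) = (1 - 1/15)^9 = (14/15)^9 = 20661046784/38443359375
P(at least one) = 1 - 20661046784/38443359375 = 17782312591/38443359375

17782312591/38443359375


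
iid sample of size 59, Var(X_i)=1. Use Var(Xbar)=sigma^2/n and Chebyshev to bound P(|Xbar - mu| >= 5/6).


Var(Xbar) = Var(X)/n = 1/59
Chebyshev: P(|Xbar-mu| >= 5/6) <= Var(Xbar)/(5/6)^2 = (1/59)/(25/36) = 36/1475

36/1475


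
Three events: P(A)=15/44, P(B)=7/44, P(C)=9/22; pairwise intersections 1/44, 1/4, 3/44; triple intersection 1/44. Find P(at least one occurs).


P(A∪B∪C) = P(A)+P(B)+P(C) - P(AB)-P(AC)-P(BC) + P(ABC)
= 15/44+7/44+9/22 - 1/44-1/4-3/44 + 1/44
= 13/22

13/22


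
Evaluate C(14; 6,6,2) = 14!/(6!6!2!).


14! = 87178291200
Denominator: 6!=720 * 6!=720 * 2!=2
Coefficient = 87178291200 / 1036800 = 84084

84084


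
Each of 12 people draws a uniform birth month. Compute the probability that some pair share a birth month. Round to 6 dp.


P(all different) = prod((12-i)/12 for i=0..11) = 0.000054
P(at least one match) = 1 - 0.000054 = 0.999946

0.999946


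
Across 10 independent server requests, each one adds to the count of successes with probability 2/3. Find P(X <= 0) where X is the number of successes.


P(X<=0) = P(X=0)
= 1/59049
= 1/59049

1/59049


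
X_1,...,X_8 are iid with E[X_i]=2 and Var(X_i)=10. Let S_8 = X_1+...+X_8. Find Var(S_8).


By independence, Var(S_n) = n*Var(X_1) = 8*10 = 80

80


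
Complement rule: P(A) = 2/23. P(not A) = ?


P(A') = 1 - P(A) = 1 - 2/23 = 21/23

21/23


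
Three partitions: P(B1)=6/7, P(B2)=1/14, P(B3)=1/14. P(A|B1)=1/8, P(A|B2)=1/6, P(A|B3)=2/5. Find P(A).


P(A) = P(A|B1)P(B1) + P(A|B2)P(B2) + P(A|B3)P(B3)
= 1/8*6/7 + 1/6*1/14 + 2/5*1/14
= 3/28 + 1/84 + 1/35 = 31/210

31/210


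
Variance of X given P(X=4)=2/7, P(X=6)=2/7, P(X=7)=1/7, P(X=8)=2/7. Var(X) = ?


E[X] = 43/7, E[X^2] = 281/7
Var(X) = E[X^2] - (E[X])^2 = 281/7 - (43/7)^2 = 118/49

118/49


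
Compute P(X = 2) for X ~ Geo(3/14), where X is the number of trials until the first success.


P(X=2) = (1-p)^1 * p = (11/14)^1 * 3/14
= 11/14 * 3/14 = 33/196

33/196


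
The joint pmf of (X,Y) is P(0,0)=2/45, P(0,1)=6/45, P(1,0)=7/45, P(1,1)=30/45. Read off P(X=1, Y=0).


Read from table: P(X=1, Y=0) = 7/45

7/45


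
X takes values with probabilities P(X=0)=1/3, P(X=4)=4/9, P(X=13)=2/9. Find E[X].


E[X] = sum(x * P(x))
= 0*1/3 + 4*4/9 + 13*2/9
= 14/3

14/3


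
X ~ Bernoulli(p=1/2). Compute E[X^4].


For Bernoulli: X in {0,1}
E[X^4] = 0^4*(1-1/2) + 1^4*1/2 = 1/2

1/2


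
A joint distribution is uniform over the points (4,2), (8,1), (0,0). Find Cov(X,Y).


E[X]=4, E[Y]=1, E[XY]=16/3
Cov(X,Y) = E[XY] - E[X]E[Y] = 16/3 - 4*1 = 4/3

4/3


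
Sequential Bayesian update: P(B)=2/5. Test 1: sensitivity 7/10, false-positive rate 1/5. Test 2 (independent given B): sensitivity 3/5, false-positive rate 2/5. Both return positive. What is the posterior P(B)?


After test 1: P(+) = 7/10*2/5 + 1/5*3/5 = 2/5
P(B|+) = (7/25)/(2/5) = 7/10
After test 2 (use post1 as new prior): P(+) = 3/5*7/10 + 2/5*3/10 = 27/50
P(B|+,+) = (21/50)/(27/50) = 7/9

7/9


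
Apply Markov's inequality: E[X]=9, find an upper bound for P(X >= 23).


Markov: P(X >= a) <= E[X]/a
P(X >= 23) <= 9/23

9/23


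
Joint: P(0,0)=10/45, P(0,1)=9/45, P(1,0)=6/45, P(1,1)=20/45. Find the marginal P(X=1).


P(X=1) = P(1,0)+P(1,1) = 6/45 + 20/45 = 26/45

26/45


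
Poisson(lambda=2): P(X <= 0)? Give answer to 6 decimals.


P(X<=0) = e^(-2)*2^0/0!
≈ 0.1353352832
≈ 0.135335

0.135335


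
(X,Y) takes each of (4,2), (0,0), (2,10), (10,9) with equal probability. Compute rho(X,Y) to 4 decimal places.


Cov(X,Y) = 8.5000, Var(X) = 14.0000, Var(Y) = 18.6875
rho = Cov/(sqrt(VarX)*sqrt(VarY)) = 0.5255

0.5255


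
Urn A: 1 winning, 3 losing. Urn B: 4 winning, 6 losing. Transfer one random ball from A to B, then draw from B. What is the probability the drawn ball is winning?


P(transfer winning) = 1/4; P(transfer losing) = 3/4
If winning transferred: Urn II has 5 winning of 11, so P(winning|winning moved) = 5/11
If losing transferred: Urn II has 4 winning of 11, so P(winning|losing moved) = 4/11
By total probability: P(winning) = 1/4*5/11 + 3/4*4/11 = 17/44

17/44
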